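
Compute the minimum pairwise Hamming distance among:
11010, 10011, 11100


Comparing all pairs, minimum distance: 2
Can detect 1 errors, correct 0 errors

2


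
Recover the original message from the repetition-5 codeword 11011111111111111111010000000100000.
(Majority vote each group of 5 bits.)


Groups: 11011, 11111, 11111, 11111, 01000, 00001, 00000
Majority votes: 1111000

1111000


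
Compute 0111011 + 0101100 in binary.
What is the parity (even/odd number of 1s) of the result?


0111011 = 59
0101100 = 44
Sum = 103 = 1100111
1s count = 5

odd parity (5 ones in 1100111)


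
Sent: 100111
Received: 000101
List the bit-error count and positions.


XOR: 100010

2 error(s) at position(s): 0, 4


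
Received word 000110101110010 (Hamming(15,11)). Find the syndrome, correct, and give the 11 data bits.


Syndrome = 0: no error detected

Data: 01011110010 (no errors)


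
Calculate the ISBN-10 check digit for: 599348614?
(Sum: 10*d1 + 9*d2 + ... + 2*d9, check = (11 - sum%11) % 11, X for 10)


Weighted sum: 323
323 mod 11 = 4

Check digit: 7


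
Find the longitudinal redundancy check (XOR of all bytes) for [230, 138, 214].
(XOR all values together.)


XOR chain: 230 ^ 138 ^ 214 = 186

186


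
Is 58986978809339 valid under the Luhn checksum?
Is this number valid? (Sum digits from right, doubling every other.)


Luhn sum = 85
85 mod 10 = 5

Invalid (Luhn sum mod 10 = 5)


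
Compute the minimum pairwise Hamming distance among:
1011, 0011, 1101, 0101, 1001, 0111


Comparing all pairs, minimum distance: 1
Can detect 0 errors, correct 0 errors

1


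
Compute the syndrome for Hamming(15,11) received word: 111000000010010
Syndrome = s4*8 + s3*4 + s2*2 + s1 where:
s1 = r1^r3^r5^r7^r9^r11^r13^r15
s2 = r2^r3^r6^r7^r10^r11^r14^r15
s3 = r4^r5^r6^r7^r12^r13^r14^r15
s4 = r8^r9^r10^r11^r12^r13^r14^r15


s1=1, s2=0, s3=1, s4=0

Syndrome = 5 (error at position 5)


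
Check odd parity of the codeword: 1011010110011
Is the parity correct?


Number of 1s: 8

No, parity error (8 ones)


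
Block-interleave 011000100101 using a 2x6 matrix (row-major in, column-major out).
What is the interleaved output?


Matrix:
  011000
  100101
Read columns: 011010010001

011010010001


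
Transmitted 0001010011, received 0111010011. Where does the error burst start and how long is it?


XOR: 0110000000

Burst at position 1, length 2


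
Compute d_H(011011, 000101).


XOR: 011110
Count of 1s: 4

4


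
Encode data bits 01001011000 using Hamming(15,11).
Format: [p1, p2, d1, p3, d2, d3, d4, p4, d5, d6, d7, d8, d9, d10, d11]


Parity bits: p1=1, p2=1, p3=0, p4=1

110010011011000


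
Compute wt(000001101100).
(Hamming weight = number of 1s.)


Counting 1s in 000001101100

4


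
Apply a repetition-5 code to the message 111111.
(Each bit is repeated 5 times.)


Each bit -> 5 copies

111111111111111111111111111111


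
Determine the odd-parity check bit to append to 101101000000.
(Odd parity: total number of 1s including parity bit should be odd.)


Number of 1s in data: 4
Parity bit: 1

1


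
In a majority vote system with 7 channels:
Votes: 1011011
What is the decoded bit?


Ones: 5 out of 7
Threshold: 4

1 (5/7 voted 1)


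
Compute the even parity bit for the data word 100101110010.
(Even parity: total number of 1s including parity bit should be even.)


Number of 1s in data: 6
Parity bit: 0

0


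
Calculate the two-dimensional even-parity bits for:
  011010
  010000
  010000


Row parities: 111
Column parities: 011010

Row P: 111, Col P: 011010, Corner: 1


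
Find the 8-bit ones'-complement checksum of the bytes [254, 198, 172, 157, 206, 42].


Sum = 1029 mod 256 = 5
Complement = 250

250


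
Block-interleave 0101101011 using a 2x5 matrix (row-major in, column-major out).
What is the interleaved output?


Matrix:
  01011
  01011
Read columns: 0011001111

0011001111


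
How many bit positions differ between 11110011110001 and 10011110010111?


XOR: 01101101100110
Count of 1s: 8

8


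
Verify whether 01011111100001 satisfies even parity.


Number of 1s: 8

Yes, parity is correct (8 ones)


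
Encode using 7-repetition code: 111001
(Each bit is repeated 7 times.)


Each bit -> 7 copies

111111111111111111111000000000000001111111


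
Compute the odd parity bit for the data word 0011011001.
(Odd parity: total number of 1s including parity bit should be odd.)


Number of 1s in data: 5
Parity bit: 0

0


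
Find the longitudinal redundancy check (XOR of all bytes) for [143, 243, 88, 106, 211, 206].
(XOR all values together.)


XOR chain: 143 ^ 243 ^ 88 ^ 106 ^ 211 ^ 206 = 83

83


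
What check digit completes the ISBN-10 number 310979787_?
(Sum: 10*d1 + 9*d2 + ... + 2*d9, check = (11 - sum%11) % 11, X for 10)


Weighted sum: 255
255 mod 11 = 2

Check digit: 9


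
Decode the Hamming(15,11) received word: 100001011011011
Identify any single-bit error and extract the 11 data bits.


Syndrome = 0: no error detected

Data: 00101011011 (no errors)


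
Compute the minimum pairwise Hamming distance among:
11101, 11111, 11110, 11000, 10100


Comparing all pairs, minimum distance: 1
Can detect 0 errors, correct 0 errors

1


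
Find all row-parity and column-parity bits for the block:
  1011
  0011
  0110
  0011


Row parities: 1000
Column parities: 1101

Row P: 1000, Col P: 1101, Corner: 1


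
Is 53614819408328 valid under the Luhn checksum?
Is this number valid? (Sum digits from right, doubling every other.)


Luhn sum = 65
65 mod 10 = 5

Invalid (Luhn sum mod 10 = 5)


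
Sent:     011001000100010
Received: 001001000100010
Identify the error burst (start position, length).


XOR: 010000000000000

Burst at position 1, length 1


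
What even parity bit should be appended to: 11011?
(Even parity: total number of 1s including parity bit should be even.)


Number of 1s in data: 4
Parity bit: 0

0


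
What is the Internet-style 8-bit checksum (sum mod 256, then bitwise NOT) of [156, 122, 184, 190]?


Sum = 652 mod 256 = 140
Complement = 115

115


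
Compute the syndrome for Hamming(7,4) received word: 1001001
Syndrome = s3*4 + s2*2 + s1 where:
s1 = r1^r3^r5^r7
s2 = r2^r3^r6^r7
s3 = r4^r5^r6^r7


s1=0, s2=1, s3=0

Syndrome = 2 (error at position 2)


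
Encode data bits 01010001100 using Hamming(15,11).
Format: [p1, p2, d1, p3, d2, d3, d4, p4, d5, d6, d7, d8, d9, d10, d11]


Parity bits: p1=1, p2=1, p3=0, p4=0

110010100001100


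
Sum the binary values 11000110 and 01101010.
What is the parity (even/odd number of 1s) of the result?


11000110 = 198
01101010 = 106
Sum = 304 = 100110000
1s count = 3

odd parity (3 ones in 100110000)


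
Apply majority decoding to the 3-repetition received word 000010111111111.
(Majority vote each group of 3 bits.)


Groups: 000, 010, 111, 111, 111
Majority votes: 00111

00111


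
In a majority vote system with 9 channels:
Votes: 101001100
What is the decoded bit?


Ones: 4 out of 9
Threshold: 5

0 (4/9 voted 1)


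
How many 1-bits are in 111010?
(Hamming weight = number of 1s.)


Counting 1s in 111010

4


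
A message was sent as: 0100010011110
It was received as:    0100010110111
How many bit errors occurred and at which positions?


XOR: 0000000101001

3 error(s) at position(s): 7, 9, 12


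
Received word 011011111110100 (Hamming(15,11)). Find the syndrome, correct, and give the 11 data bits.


Syndrome = 8: error at position 8

Data: 11111110100 (corrected bit 8)


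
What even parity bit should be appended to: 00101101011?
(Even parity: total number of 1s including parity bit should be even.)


Number of 1s in data: 6
Parity bit: 0

0


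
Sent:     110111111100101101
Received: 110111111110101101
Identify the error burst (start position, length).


XOR: 000000000010000000

Burst at position 10, length 1


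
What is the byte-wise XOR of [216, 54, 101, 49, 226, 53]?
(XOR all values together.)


XOR chain: 216 ^ 54 ^ 101 ^ 49 ^ 226 ^ 53 = 109

109


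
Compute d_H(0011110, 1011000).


XOR: 1000110
Count of 1s: 3

3


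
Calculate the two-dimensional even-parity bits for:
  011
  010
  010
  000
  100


Row parities: 01101
Column parities: 111

Row P: 01101, Col P: 111, Corner: 1


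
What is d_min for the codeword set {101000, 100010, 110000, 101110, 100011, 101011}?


Comparing all pairs, minimum distance: 1
Can detect 0 errors, correct 0 errors

1


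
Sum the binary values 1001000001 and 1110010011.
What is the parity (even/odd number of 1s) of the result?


1001000001 = 577
1110010011 = 915
Sum = 1492 = 10111010100
1s count = 6

even parity (6 ones in 10111010100)


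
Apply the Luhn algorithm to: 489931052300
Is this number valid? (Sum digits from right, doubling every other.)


Luhn sum = 53
53 mod 10 = 3

Invalid (Luhn sum mod 10 = 3)


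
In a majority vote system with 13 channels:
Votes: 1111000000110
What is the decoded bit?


Ones: 6 out of 13
Threshold: 7

0 (6/13 voted 1)


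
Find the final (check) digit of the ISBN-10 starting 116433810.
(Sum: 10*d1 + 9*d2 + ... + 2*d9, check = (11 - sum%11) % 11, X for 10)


Weighted sum: 163
163 mod 11 = 9

Check digit: 2


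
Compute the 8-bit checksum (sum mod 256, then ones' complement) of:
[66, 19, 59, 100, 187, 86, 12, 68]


Sum = 597 mod 256 = 85
Complement = 170

170


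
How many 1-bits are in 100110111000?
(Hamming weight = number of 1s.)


Counting 1s in 100110111000

6


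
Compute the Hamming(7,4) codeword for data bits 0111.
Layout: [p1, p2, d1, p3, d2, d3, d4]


Parity bits: p1=0, p2=0, p3=1

0001111


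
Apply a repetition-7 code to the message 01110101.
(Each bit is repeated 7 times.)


Each bit -> 7 copies

00000001111111111111111111110000000111111100000001111111


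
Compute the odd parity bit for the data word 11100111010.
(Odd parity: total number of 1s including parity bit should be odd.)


Number of 1s in data: 7
Parity bit: 0

0


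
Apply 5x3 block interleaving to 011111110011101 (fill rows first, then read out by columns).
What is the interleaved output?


Matrix:
  011
  111
  110
  011
  101
Read columns: 011011111011011

011011111011011


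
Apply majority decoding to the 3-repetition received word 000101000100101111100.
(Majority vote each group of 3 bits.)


Groups: 000, 101, 000, 100, 101, 111, 100
Majority votes: 0100110

0100110


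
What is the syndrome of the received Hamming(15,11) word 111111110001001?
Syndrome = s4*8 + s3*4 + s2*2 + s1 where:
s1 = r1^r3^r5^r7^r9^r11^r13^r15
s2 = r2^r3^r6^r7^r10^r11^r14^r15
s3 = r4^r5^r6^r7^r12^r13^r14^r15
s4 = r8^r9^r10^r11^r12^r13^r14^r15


s1=1, s2=1, s3=0, s4=1

Syndrome = 11 (error at position 11)


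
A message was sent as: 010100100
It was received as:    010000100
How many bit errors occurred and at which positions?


XOR: 000100000

1 error(s) at position(s): 3


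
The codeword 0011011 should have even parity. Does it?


Number of 1s: 4

Yes, parity is correct (4 ones)


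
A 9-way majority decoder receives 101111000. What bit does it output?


Ones: 5 out of 9
Threshold: 5

1 (5/9 voted 1)


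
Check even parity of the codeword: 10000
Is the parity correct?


Number of 1s: 1

No, parity error (1 ones)


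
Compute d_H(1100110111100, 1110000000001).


XOR: 0010110111101
Count of 1s: 8

8


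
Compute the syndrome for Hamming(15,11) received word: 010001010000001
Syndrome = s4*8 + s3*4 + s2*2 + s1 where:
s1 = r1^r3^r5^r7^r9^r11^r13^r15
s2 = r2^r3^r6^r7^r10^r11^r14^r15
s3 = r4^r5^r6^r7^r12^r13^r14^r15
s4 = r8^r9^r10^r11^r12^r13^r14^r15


s1=1, s2=1, s3=0, s4=0

Syndrome = 3 (error at position 3)


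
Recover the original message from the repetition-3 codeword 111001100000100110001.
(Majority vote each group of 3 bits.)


Groups: 111, 001, 100, 000, 100, 110, 001
Majority votes: 1000010

1000010


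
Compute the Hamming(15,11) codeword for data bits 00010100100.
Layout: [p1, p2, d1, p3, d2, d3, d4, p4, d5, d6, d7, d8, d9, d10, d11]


Parity bits: p1=0, p2=0, p3=0, p4=0

000000100100100


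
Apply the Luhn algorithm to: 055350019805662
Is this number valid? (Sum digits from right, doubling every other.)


Luhn sum = 47
47 mod 10 = 7

Invalid (Luhn sum mod 10 = 7)


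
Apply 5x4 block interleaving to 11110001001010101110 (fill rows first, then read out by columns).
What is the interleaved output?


Matrix:
  1111
  0001
  0010
  1010
  1110
Read columns: 10011100011011111000

10011100011011111000


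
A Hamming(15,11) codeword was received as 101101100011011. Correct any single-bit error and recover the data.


Syndrome = 1: error at position 1

Data: 10110011011 (corrected bit 1)


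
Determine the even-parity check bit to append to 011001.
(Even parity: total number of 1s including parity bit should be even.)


Number of 1s in data: 3
Parity bit: 1

1


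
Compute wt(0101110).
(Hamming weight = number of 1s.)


Counting 1s in 0101110

4


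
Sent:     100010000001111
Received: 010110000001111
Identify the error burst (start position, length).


XOR: 110100000000000

Burst at position 0, length 4


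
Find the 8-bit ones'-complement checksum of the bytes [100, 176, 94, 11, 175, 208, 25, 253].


Sum = 1042 mod 256 = 18
Complement = 237

237


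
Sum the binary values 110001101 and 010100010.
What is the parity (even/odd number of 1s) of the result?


110001101 = 397
010100010 = 162
Sum = 559 = 1000101111
1s count = 6

even parity (6 ones in 1000101111)


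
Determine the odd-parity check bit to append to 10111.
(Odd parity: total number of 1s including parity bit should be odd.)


Number of 1s in data: 4
Parity bit: 1

1


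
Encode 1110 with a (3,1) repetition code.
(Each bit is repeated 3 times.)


Each bit -> 3 copies

111111111000


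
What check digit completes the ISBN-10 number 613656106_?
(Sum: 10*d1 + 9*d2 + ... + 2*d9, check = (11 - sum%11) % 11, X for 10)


Weighted sum: 211
211 mod 11 = 2

Check digit: 9


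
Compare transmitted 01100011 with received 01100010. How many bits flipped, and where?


XOR: 00000001

1 error(s) at position(s): 7


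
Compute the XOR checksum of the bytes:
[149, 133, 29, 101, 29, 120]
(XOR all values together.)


XOR chain: 149 ^ 133 ^ 29 ^ 101 ^ 29 ^ 120 = 13

13


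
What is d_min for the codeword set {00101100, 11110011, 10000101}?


Comparing all pairs, minimum distance: 4
Can detect 3 errors, correct 1 errors

4


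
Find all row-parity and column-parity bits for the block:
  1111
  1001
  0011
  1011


Row parities: 0001
Column parities: 1110

Row P: 0001, Col P: 1110, Corner: 1


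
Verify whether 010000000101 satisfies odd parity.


Number of 1s: 3

Yes, parity is correct (3 ones)


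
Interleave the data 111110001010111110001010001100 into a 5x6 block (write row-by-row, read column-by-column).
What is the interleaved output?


Matrix:
  111110
  001010
  111110
  001010
  001100
Read columns: 101001010011111101011111000000

101001010011111101011111000000


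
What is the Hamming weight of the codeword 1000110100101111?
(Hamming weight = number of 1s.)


Counting 1s in 1000110100101111

9


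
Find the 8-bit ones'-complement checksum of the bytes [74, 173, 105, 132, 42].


Sum = 526 mod 256 = 14
Complement = 241

241


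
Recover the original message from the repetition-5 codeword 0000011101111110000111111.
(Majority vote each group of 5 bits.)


Groups: 00000, 11101, 11111, 00001, 11111
Majority votes: 01101

01101


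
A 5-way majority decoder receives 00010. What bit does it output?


Ones: 1 out of 5
Threshold: 3

0 (1/5 voted 1)


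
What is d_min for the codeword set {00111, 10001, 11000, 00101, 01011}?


Comparing all pairs, minimum distance: 1
Can detect 0 errors, correct 0 errors

1


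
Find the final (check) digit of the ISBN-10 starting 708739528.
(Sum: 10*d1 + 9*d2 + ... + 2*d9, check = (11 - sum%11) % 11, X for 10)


Weighted sum: 288
288 mod 11 = 2

Check digit: 9


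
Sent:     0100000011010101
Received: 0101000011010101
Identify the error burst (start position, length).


XOR: 0001000000000000

Burst at position 3, length 1


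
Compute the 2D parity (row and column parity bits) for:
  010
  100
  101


Row parities: 110
Column parities: 011

Row P: 110, Col P: 011, Corner: 0


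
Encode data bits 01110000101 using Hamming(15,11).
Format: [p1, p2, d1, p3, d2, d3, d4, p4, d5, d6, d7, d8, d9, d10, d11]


Parity bits: p1=0, p2=1, p3=1, p4=0

010111100000101


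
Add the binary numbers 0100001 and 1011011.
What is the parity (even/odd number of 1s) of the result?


0100001 = 33
1011011 = 91
Sum = 124 = 1111100
1s count = 5

odd parity (5 ones in 1111100)


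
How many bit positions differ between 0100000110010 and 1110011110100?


XOR: 1010011000110
Count of 1s: 6

6


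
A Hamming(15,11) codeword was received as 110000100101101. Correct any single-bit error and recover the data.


Syndrome = 0: no error detected

Data: 00010101101 (no errors)


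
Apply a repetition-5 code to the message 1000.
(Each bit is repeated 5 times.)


Each bit -> 5 copies

11111000000000000000


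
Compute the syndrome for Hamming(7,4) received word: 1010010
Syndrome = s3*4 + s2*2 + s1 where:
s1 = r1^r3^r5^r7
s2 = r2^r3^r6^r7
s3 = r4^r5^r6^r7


s1=0, s2=0, s3=1

Syndrome = 4 (error at position 4)


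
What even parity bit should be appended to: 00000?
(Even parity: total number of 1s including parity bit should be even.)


Number of 1s in data: 0
Parity bit: 0

0


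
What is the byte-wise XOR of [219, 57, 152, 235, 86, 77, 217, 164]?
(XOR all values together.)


XOR chain: 219 ^ 57 ^ 152 ^ 235 ^ 86 ^ 77 ^ 217 ^ 164 = 247

247


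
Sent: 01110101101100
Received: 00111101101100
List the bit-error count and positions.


XOR: 01001000000000

2 error(s) at position(s): 1, 4


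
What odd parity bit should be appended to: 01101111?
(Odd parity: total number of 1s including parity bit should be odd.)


Number of 1s in data: 6
Parity bit: 1

1


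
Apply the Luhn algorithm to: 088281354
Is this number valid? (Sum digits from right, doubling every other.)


Luhn sum = 37
37 mod 10 = 7

Invalid (Luhn sum mod 10 = 7)


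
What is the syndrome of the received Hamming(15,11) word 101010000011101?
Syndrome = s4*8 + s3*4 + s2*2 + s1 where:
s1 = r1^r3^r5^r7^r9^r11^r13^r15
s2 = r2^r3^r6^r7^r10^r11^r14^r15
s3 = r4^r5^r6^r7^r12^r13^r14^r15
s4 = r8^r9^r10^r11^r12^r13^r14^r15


s1=0, s2=1, s3=0, s4=0

Syndrome = 2 (error at position 2)


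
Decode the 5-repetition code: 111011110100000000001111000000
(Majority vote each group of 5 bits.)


Groups: 11101, 11101, 00000, 00000, 11110, 00000
Majority votes: 110010

110010


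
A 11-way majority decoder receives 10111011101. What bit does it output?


Ones: 8 out of 11
Threshold: 6

1 (8/11 voted 1)


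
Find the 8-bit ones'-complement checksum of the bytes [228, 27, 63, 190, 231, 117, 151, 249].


Sum = 1256 mod 256 = 232
Complement = 23

23


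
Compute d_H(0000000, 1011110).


XOR: 1011110
Count of 1s: 5

5


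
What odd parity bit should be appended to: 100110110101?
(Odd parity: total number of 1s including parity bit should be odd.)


Number of 1s in data: 7
Parity bit: 0

0


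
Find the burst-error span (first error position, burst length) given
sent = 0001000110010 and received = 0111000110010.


XOR: 0110000000000

Burst at position 1, length 2


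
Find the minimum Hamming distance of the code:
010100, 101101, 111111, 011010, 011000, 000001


Comparing all pairs, minimum distance: 1
Can detect 0 errors, correct 0 errors

1


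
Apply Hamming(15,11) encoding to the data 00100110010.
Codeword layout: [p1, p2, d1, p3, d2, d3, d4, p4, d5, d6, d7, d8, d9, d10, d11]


Parity bits: p1=1, p2=0, p3=0, p4=1

100001010110010


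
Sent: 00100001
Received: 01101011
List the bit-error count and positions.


XOR: 01001010

3 error(s) at position(s): 1, 4, 6


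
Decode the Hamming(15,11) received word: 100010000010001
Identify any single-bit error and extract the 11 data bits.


Syndrome = 0: no error detected

Data: 01000010001 (no errors)


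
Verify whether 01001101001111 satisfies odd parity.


Number of 1s: 8

No, parity error (8 ones)


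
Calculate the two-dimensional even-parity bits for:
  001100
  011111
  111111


Row parities: 010
Column parities: 101100

Row P: 010, Col P: 101100, Corner: 1


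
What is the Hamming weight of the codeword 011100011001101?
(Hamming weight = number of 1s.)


Counting 1s in 011100011001101

8


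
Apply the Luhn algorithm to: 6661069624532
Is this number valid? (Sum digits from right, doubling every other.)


Luhn sum = 55
55 mod 10 = 5

Invalid (Luhn sum mod 10 = 5)


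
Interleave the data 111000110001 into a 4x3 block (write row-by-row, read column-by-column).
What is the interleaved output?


Matrix:
  111
  000
  110
  001
Read columns: 101010101001

101010101001


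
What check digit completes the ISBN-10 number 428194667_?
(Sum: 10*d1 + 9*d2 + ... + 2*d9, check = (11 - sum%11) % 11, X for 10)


Weighted sum: 259
259 mod 11 = 6

Check digit: 5


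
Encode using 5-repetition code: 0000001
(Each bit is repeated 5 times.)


Each bit -> 5 copies

00000000000000000000000000000011111


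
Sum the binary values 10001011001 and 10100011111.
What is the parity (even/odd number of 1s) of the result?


10001011001 = 1113
10100011111 = 1311
Sum = 2424 = 100101111000
1s count = 6

even parity (6 ones in 100101111000)


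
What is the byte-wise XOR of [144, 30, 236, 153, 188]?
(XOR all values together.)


XOR chain: 144 ^ 30 ^ 236 ^ 153 ^ 188 = 71

71


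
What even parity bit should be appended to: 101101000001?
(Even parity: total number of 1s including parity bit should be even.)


Number of 1s in data: 5
Parity bit: 1

1


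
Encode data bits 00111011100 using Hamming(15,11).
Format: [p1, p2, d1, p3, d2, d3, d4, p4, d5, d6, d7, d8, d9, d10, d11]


Parity bits: p1=0, p2=1, p3=0, p4=0

010001101011100


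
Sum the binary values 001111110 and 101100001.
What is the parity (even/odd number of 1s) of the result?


001111110 = 126
101100001 = 353
Sum = 479 = 111011111
1s count = 8

even parity (8 ones in 111011111)


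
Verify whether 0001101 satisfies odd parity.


Number of 1s: 3

Yes, parity is correct (3 ones)


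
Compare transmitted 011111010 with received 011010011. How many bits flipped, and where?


XOR: 000101001

3 error(s) at position(s): 3, 5, 8


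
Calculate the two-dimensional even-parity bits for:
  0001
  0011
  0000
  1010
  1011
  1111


Row parities: 100010
Column parities: 1100

Row P: 100010, Col P: 1100, Corner: 0


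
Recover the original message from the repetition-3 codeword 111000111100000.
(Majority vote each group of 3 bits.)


Groups: 111, 000, 111, 100, 000
Majority votes: 10100

10100


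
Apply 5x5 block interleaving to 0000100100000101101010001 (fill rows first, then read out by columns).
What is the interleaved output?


Matrix:
  00001
  00100
  00010
  11010
  10001
Read columns: 0001100010010000011010001

0001100010010000011010001


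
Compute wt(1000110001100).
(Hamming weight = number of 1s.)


Counting 1s in 1000110001100

5


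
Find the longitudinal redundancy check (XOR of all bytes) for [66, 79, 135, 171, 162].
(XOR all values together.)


XOR chain: 66 ^ 79 ^ 135 ^ 171 ^ 162 = 131

131


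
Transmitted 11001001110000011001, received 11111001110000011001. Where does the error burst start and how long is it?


XOR: 00110000000000000000

Burst at position 2, length 2


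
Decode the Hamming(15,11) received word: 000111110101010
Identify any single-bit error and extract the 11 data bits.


Syndrome = 0: no error detected

Data: 01110101010 (no errors)


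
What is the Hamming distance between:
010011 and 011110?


XOR: 001101
Count of 1s: 3

3


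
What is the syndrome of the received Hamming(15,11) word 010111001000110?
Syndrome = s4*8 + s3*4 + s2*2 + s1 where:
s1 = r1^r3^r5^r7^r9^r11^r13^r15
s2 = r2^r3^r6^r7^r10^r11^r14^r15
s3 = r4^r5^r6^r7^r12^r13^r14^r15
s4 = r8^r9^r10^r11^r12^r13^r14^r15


s1=1, s2=1, s3=1, s4=1

Syndrome = 15 (error at position 15)


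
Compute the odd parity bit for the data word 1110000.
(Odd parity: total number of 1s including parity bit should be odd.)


Number of 1s in data: 3
Parity bit: 0

0


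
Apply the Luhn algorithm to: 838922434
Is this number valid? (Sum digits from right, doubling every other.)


Luhn sum = 51
51 mod 10 = 1

Invalid (Luhn sum mod 10 = 1)


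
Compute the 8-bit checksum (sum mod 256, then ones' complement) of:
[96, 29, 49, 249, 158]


Sum = 581 mod 256 = 69
Complement = 186

186


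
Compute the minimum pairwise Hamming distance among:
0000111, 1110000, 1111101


Comparing all pairs, minimum distance: 3
Can detect 2 errors, correct 1 errors

3


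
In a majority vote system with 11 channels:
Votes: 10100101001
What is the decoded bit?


Ones: 5 out of 11
Threshold: 6

0 (5/11 voted 1)


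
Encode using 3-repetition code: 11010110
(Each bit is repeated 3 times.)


Each bit -> 3 copies

111111000111000111111000


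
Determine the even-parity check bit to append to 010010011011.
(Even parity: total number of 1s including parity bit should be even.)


Number of 1s in data: 6
Parity bit: 0

0


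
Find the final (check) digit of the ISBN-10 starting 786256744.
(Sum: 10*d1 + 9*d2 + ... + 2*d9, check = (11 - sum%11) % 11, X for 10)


Weighted sum: 312
312 mod 11 = 4

Check digit: 7


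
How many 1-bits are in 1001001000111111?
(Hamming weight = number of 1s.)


Counting 1s in 1001001000111111

9


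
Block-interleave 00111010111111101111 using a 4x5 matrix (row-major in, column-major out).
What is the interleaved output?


Matrix:
  00111
  01011
  11111
  01111
Read columns: 00100111101111111111

00100111101111111111


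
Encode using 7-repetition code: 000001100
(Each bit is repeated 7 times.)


Each bit -> 7 copies

000000000000000000000000000000000001111111111111100000000000000


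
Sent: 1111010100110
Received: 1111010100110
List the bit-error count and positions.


XOR: 0000000000000

0 errors (received matches sent)


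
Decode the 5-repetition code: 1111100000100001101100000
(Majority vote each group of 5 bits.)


Groups: 11111, 00000, 10000, 11011, 00000
Majority votes: 10010

10010


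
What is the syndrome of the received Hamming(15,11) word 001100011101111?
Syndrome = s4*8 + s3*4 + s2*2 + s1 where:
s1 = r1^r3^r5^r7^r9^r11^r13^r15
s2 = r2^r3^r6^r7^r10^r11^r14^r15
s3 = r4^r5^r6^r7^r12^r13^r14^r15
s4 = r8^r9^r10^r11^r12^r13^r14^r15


s1=0, s2=0, s3=1, s4=1

Syndrome = 12 (error at position 12)


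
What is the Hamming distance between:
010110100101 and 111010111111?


XOR: 101100011010
Count of 1s: 6

6


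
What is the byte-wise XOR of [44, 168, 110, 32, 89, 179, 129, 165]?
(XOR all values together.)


XOR chain: 44 ^ 168 ^ 110 ^ 32 ^ 89 ^ 179 ^ 129 ^ 165 = 4

4


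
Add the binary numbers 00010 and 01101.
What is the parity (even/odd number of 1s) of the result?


00010 = 2
01101 = 13
Sum = 15 = 1111
1s count = 4

even parity (4 ones in 1111)


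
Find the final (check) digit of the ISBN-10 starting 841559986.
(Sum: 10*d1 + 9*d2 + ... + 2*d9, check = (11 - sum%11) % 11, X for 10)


Weighted sum: 306
306 mod 11 = 9

Check digit: 2


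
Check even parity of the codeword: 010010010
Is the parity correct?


Number of 1s: 3

No, parity error (3 ones)


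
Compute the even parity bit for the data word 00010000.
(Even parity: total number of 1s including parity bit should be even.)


Number of 1s in data: 1
Parity bit: 1

1


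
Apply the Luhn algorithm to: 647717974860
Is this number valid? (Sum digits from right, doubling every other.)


Luhn sum = 63
63 mod 10 = 3

Invalid (Luhn sum mod 10 = 3)


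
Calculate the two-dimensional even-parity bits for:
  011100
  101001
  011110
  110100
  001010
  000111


Row parities: 110101
Column parities: 010010

Row P: 110101, Col P: 010010, Corner: 0


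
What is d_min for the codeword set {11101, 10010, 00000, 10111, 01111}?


Comparing all pairs, minimum distance: 2
Can detect 1 errors, correct 0 errors

2


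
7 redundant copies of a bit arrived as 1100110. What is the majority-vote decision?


Ones: 4 out of 7
Threshold: 4

1 (4/7 voted 1)


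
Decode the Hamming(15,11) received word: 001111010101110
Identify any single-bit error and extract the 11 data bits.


Syndrome = 9: error at position 9

Data: 11101101110 (corrected bit 9)


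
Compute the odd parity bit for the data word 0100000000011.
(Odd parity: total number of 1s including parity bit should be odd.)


Number of 1s in data: 3
Parity bit: 0

0


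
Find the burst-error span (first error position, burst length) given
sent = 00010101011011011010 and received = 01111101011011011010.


XOR: 01101000000000000000

Burst at position 1, length 4


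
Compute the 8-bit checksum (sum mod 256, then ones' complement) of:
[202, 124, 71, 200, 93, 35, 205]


Sum = 930 mod 256 = 162
Complement = 93

93


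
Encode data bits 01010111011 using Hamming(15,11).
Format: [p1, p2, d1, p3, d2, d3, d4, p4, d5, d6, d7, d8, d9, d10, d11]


Parity bits: p1=0, p2=1, p3=1, p4=1

010110110111011


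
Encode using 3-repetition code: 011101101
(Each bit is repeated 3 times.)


Each bit -> 3 copies

000111111111000111111000111


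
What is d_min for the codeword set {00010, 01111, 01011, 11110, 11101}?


Comparing all pairs, minimum distance: 1
Can detect 0 errors, correct 0 errors

1


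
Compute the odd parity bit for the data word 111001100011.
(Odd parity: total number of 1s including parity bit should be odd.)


Number of 1s in data: 7
Parity bit: 0

0


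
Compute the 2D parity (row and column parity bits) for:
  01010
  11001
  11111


Row parities: 011
Column parities: 01100

Row P: 011, Col P: 01100, Corner: 0


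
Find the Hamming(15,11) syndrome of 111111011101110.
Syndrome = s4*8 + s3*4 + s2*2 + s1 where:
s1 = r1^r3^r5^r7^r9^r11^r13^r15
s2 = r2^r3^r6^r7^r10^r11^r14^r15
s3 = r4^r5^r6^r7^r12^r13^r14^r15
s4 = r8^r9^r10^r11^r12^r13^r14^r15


s1=1, s2=1, s3=0, s4=0

Syndrome = 3 (error at position 3)


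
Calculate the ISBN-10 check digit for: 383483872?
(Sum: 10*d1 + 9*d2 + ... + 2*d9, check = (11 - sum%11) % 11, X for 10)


Weighted sum: 274
274 mod 11 = 10

Check digit: 1


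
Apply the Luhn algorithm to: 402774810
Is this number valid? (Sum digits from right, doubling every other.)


Luhn sum = 36
36 mod 10 = 6

Invalid (Luhn sum mod 10 = 6)


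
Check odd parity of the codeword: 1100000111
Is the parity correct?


Number of 1s: 5

Yes, parity is correct (5 ones)


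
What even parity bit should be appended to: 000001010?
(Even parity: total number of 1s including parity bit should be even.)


Number of 1s in data: 2
Parity bit: 0

0


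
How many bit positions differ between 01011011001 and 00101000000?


XOR: 01110011001
Count of 1s: 6

6


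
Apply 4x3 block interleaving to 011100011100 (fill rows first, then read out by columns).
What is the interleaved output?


Matrix:
  011
  100
  011
  100
Read columns: 010110101010

010110101010


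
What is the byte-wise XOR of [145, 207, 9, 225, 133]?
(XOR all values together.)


XOR chain: 145 ^ 207 ^ 9 ^ 225 ^ 133 = 51

51


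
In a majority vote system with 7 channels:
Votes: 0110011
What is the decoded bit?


Ones: 4 out of 7
Threshold: 4

1 (4/7 voted 1)


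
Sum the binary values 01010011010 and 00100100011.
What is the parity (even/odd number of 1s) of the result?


01010011010 = 666
00100100011 = 291
Sum = 957 = 1110111101
1s count = 8

even parity (8 ones in 1110111101)


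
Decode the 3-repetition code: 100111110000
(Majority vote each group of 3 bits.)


Groups: 100, 111, 110, 000
Majority votes: 0110

0110


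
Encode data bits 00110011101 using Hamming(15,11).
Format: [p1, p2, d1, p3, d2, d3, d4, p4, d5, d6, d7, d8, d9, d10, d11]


Parity bits: p1=0, p2=0, p3=1, p4=0

000101100011101


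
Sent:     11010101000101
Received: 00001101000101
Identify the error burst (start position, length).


XOR: 11011000000000

Burst at position 0, length 5


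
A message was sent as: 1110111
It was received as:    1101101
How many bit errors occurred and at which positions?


XOR: 0011010

3 error(s) at position(s): 2, 3, 5


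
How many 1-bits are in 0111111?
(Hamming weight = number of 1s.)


Counting 1s in 0111111

6


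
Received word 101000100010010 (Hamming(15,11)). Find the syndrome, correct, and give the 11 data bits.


Syndrome = 0: no error detected

Data: 10010010010 (no errors)


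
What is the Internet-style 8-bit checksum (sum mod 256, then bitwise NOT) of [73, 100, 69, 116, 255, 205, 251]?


Sum = 1069 mod 256 = 45
Complement = 210

210


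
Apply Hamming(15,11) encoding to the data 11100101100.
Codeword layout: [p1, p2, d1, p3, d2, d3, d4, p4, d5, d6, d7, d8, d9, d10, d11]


Parity bits: p1=1, p2=1, p3=0, p4=1

111011010101100


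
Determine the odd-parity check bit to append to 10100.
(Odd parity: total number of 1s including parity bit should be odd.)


Number of 1s in data: 2
Parity bit: 1

1


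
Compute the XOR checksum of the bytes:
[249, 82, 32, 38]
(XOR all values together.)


XOR chain: 249 ^ 82 ^ 32 ^ 38 = 173

173


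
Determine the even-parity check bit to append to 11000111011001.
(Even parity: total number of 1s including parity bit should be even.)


Number of 1s in data: 8
Parity bit: 0

0


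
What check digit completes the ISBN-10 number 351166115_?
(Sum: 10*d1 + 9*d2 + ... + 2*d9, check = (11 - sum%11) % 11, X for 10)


Weighted sum: 173
173 mod 11 = 8

Check digit: 3


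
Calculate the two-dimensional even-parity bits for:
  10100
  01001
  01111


Row parities: 000
Column parities: 10010

Row P: 000, Col P: 10010, Corner: 0


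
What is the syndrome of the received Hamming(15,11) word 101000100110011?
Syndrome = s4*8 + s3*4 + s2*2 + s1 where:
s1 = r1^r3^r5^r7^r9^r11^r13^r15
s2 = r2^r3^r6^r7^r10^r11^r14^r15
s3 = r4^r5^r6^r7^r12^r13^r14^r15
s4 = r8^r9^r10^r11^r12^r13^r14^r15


s1=1, s2=0, s3=1, s4=0

Syndrome = 5 (error at position 5)


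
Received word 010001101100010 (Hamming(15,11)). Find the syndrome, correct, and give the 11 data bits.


Syndrome = 14: error at position 14

Data: 00111100000 (corrected bit 14)


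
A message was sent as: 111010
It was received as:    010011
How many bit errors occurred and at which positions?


XOR: 101001

3 error(s) at position(s): 0, 2, 5


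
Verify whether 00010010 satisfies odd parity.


Number of 1s: 2

No, parity error (2 ones)


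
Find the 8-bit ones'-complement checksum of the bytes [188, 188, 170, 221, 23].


Sum = 790 mod 256 = 22
Complement = 233

233


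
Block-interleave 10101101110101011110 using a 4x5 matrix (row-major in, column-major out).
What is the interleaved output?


Matrix:
  10101
  10111
  01010
  11110
Read columns: 11010011110101111100

11010011110101111100


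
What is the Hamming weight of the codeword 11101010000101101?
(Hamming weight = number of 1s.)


Counting 1s in 11101010000101101

9


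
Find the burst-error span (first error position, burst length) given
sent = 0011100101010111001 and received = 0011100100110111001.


XOR: 0000000001100000000

Burst at position 9, length 2


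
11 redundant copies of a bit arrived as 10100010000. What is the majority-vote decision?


Ones: 3 out of 11
Threshold: 6

0 (3/11 voted 1)


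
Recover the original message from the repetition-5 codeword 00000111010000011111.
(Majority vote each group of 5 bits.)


Groups: 00000, 11101, 00000, 11111
Majority votes: 0101

0101


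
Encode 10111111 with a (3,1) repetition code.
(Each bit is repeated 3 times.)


Each bit -> 3 copies

111000111111111111111111


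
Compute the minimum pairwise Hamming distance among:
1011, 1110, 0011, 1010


Comparing all pairs, minimum distance: 1
Can detect 0 errors, correct 0 errors

1


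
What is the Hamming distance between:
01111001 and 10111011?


XOR: 11000010
Count of 1s: 3

3


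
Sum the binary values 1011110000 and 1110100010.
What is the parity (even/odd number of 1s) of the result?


1011110000 = 752
1110100010 = 930
Sum = 1682 = 11010010010
1s count = 5

odd parity (5 ones in 11010010010)


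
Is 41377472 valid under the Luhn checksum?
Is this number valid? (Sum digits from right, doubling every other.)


Luhn sum = 38
38 mod 10 = 8

Invalid (Luhn sum mod 10 = 8)


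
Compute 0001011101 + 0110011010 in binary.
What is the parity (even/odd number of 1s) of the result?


0001011101 = 93
0110011010 = 410
Sum = 503 = 111110111
1s count = 8

even parity (8 ones in 111110111)


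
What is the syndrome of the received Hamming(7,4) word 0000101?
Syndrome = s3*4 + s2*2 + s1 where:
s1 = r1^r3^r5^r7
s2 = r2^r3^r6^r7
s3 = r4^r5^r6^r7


s1=0, s2=1, s3=0

Syndrome = 2 (error at position 2)


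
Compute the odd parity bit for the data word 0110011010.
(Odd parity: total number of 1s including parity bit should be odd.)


Number of 1s in data: 5
Parity bit: 0

0


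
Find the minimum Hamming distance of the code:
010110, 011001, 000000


Comparing all pairs, minimum distance: 3
Can detect 2 errors, correct 1 errors

3


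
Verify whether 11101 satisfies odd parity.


Number of 1s: 4

No, parity error (4 ones)


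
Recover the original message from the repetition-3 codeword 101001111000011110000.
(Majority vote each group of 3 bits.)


Groups: 101, 001, 111, 000, 011, 110, 000
Majority votes: 1010110

1010110


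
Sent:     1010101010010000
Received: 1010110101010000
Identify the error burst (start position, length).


XOR: 0000011111000000

Burst at position 5, length 5


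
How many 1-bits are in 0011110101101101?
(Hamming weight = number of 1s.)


Counting 1s in 0011110101101101

10


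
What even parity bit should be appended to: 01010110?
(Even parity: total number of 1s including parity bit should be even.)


Number of 1s in data: 4
Parity bit: 0

0


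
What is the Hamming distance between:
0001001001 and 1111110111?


XOR: 1110111110
Count of 1s: 8

8


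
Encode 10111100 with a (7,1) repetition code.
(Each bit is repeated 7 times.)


Each bit -> 7 copies

11111110000000111111111111111111111111111100000000000000


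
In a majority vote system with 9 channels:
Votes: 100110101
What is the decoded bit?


Ones: 5 out of 9
Threshold: 5

1 (5/9 voted 1)


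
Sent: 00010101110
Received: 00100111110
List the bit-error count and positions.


XOR: 00110010000

3 error(s) at position(s): 2, 3, 6


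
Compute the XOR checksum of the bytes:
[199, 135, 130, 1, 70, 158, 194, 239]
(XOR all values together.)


XOR chain: 199 ^ 135 ^ 130 ^ 1 ^ 70 ^ 158 ^ 194 ^ 239 = 54

54


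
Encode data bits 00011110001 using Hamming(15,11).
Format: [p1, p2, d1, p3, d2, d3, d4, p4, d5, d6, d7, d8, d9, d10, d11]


Parity bits: p1=0, p2=0, p3=0, p4=0

000000101110001
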